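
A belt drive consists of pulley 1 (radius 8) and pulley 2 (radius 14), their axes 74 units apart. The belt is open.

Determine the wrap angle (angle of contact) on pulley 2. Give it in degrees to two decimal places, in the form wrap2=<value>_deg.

wrap2=189.30_deg

open belt: β = asin((r2−r1)/C) = asin(6/74) = 4.6507°
wrap1 = π − 2β = 170.6986°
wrap2 = π + 2β = 189.3014°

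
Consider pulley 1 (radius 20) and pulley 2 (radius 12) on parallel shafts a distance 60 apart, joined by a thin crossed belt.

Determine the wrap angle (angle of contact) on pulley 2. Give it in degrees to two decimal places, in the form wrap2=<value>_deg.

wrap2=244.46_deg

crossed belt: β = asin((r1+r2)/C) = asin(32/60) = 32.2310°
wrap1 = wrap2 = π + 2β = 244.4619°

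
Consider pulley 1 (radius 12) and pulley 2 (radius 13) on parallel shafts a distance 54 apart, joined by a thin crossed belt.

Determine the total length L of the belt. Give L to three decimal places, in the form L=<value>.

crossed belt: β = asin((r1+r2)/C) = asin(25/54) = 27.5785°
wrap1 = wrap2 = π + 2β = 235.1569°
tangent length = C·cosβ = 47.8644
L = (r1+r2)·wrap + 2·C·cosβ = 25·4.1043 + 2·47.8644 = 198.3354

L=198.335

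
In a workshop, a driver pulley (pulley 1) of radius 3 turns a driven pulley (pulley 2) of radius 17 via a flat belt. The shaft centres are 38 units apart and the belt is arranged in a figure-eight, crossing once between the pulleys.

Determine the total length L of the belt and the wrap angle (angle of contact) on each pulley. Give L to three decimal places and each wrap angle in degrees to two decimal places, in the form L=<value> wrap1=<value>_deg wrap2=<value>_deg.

L=149.624 wrap1=243.51_deg wrap2=243.51_deg

crossed belt: β = asin((r1+r2)/C) = asin(20/38) = 31.7569°
wrap1 = wrap2 = π + 2β = 243.5137°
tangent length = C·cosβ = 32.3110
L = (r1+r2)·wrap + 2·C·cosβ = 20·4.2501 + 2·32.3110 = 149.6243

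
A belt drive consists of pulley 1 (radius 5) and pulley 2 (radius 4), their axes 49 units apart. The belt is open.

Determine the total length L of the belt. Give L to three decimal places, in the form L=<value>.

open belt: β = asin((r2−r1)/C) = asin(-1/49) = -1.1694°
wrap1 = π − 2β = 182.3388°
wrap2 = π + 2β = 177.6612°
tangent length = C·cosβ = 48.9898
L = r1·wrap1 + r2·wrap2 + 2·C·cosβ = 5·3.1824 + 4·3.1008 + 2·48.9898 = 126.2947

L=126.295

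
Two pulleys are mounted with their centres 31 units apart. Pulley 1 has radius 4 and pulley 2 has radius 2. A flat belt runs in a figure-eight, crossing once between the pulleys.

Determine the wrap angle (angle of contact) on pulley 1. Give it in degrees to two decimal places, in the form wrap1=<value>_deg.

crossed belt: β = asin((r1+r2)/C) = asin(6/31) = 11.1599°
wrap1 = wrap2 = π + 2β = 202.3199°

wrap1=202.32_deg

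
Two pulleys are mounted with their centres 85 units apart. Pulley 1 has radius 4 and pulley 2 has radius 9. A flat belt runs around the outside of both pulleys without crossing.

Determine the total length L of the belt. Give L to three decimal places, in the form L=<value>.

L=211.135

open belt: β = asin((r2−r1)/C) = asin(5/85) = 3.3723°
wrap1 = π − 2β = 173.2554°
wrap2 = π + 2β = 186.7446°
tangent length = C·cosβ = 84.8528
L = r1·wrap1 + r2·wrap2 + 2·C·cosβ = 4·3.0239 + 9·3.2593 + 2·84.8528 = 211.1349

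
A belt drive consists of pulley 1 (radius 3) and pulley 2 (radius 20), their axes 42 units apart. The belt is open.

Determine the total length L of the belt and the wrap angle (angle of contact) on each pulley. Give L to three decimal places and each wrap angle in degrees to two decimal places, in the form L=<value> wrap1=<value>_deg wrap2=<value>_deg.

open belt: β = asin((r2−r1)/C) = asin(17/42) = 23.8762°
wrap1 = π − 2β = 132.2476°
wrap2 = π + 2β = 227.7524°
tangent length = C·cosβ = 38.4057
L = r1·wrap1 + r2·wrap2 + 2·C·cosβ = 3·2.3082 + 20·3.9750 + 2·38.4057 = 163.2365

L=163.237 wrap1=132.25_deg wrap2=227.75_deg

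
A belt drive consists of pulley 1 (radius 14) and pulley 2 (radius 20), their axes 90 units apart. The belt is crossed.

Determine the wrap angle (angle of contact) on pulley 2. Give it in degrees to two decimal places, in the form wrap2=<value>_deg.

wrap2=224.39_deg

crossed belt: β = asin((r1+r2)/C) = asin(34/90) = 22.1961°
wrap1 = wrap2 = π + 2β = 224.3922°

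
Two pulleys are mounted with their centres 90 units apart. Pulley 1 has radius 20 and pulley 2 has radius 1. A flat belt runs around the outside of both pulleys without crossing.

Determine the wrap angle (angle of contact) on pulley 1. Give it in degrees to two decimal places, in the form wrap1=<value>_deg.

open belt: β = asin((r2−r1)/C) = asin(-19/90) = -12.1875°
wrap1 = π − 2β = 204.3749°
wrap2 = π + 2β = 155.6251°

wrap1=204.37_deg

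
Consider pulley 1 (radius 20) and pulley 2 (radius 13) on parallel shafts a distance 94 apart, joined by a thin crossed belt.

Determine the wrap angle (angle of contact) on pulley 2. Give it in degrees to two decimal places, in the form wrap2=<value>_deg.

crossed belt: β = asin((r1+r2)/C) = asin(33/94) = 20.5524°
wrap1 = wrap2 = π + 2β = 221.1048°

wrap2=221.10_deg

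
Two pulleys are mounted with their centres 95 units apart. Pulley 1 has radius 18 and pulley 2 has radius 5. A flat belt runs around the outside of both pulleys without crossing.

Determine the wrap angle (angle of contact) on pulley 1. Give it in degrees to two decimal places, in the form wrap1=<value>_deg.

open belt: β = asin((r2−r1)/C) = asin(-13/95) = -7.8652°
wrap1 = π − 2β = 195.7303°
wrap2 = π + 2β = 164.2697°

wrap1=195.73_deg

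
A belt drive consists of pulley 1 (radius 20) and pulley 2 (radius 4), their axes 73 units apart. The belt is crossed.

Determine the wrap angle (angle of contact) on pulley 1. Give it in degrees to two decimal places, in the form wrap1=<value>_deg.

wrap1=218.39_deg

crossed belt: β = asin((r1+r2)/C) = asin(24/73) = 19.1940°
wrap1 = wrap2 = π + 2β = 218.3879°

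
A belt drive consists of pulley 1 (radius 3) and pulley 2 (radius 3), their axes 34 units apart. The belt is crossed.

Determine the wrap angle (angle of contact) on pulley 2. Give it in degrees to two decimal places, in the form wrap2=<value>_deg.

wrap2=200.33_deg

crossed belt: β = asin((r1+r2)/C) = asin(6/34) = 10.1642°
wrap1 = wrap2 = π + 2β = 200.3285°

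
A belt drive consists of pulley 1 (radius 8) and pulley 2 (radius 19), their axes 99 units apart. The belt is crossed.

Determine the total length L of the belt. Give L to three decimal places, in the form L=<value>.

L=290.233

crossed belt: β = asin((r1+r2)/C) = asin(27/99) = 15.8266°
wrap1 = wrap2 = π + 2β = 211.6532°
tangent length = C·cosβ = 95.2470
L = (r1+r2)·wrap + 2·C·cosβ = 27·3.6940 + 2·95.2470 = 290.2333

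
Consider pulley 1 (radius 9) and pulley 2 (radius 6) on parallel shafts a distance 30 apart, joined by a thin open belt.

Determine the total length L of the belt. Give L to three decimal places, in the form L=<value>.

open belt: β = asin((r2−r1)/C) = asin(-3/30) = -5.7392°
wrap1 = π − 2β = 191.4783°
wrap2 = π + 2β = 168.5217°
tangent length = C·cosβ = 29.8496
L = r1·wrap1 + r2·wrap2 + 2·C·cosβ = 9·3.3419 + 6·2.9413 + 2·29.8496 = 107.4241

L=107.424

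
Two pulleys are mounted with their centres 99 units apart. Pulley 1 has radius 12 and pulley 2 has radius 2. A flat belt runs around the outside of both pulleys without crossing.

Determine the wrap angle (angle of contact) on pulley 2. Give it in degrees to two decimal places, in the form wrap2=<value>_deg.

open belt: β = asin((r2−r1)/C) = asin(-10/99) = -5.7973°
wrap1 = π − 2β = 191.5947°
wrap2 = π + 2β = 168.4053°

wrap2=168.41_deg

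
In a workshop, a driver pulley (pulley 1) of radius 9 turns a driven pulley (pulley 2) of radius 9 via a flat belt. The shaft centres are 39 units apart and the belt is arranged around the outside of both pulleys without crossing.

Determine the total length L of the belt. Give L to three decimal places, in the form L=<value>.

open belt: β = asin((r2−r1)/C) = asin(0/39) = 0.0000°
wrap1 = π − 2β = 180.0000°
wrap2 = π + 2β = 180.0000°
tangent length = C·cosβ = 39.0000
L = r1·wrap1 + r2·wrap2 + 2·C·cosβ = 9·3.1416 + 9·3.1416 + 2·39.0000 = 134.5487

L=134.549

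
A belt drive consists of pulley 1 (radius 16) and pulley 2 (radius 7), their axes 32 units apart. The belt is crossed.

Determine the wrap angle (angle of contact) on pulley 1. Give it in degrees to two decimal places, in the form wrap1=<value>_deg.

crossed belt: β = asin((r1+r2)/C) = asin(23/32) = 45.9514°
wrap1 = wrap2 = π + 2β = 271.9027°

wrap1=271.90_deg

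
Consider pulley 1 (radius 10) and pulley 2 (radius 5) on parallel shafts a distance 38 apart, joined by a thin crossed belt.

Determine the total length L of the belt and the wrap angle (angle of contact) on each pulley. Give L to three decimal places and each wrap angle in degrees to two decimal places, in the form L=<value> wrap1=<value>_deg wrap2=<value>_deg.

crossed belt: β = asin((r1+r2)/C) = asin(15/38) = 23.2496°
wrap1 = wrap2 = π + 2β = 226.4991°
tangent length = C·cosβ = 34.9142
L = (r1+r2)·wrap + 2·C·cosβ = 15·3.9532 + 2·34.9142 = 129.1257

L=129.126 wrap1=226.50_deg wrap2=226.50_deg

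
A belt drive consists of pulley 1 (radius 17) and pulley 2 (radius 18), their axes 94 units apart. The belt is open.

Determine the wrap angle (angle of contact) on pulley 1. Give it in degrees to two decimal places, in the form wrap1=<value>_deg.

open belt: β = asin((r2−r1)/C) = asin(1/94) = 0.6095°
wrap1 = π − 2β = 178.7809°
wrap2 = π + 2β = 181.2191°

wrap1=178.78_deg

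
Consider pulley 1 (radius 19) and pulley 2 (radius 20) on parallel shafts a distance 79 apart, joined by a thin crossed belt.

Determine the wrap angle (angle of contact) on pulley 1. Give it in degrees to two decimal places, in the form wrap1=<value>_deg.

wrap1=239.16_deg

crossed belt: β = asin((r1+r2)/C) = asin(39/79) = 29.5821°
wrap1 = wrap2 = π + 2β = 239.1643°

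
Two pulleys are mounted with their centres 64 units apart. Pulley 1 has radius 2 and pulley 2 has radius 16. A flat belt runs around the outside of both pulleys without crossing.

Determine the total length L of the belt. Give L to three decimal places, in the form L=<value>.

L=187.624

open belt: β = asin((r2−r1)/C) = asin(14/64) = 12.6356°
wrap1 = π − 2β = 154.7287°
wrap2 = π + 2β = 205.2713°
tangent length = C·cosβ = 62.4500
L = r1·wrap1 + r2·wrap2 + 2·C·cosβ = 2·2.7005 + 16·3.5827 + 2·62.4500 = 187.6236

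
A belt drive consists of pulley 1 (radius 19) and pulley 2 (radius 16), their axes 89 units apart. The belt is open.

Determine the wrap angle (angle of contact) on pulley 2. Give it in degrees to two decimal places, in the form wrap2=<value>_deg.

open belt: β = asin((r2−r1)/C) = asin(-3/89) = -1.9317°
wrap1 = π − 2β = 183.8634°
wrap2 = π + 2β = 176.1366°

wrap2=176.14_deg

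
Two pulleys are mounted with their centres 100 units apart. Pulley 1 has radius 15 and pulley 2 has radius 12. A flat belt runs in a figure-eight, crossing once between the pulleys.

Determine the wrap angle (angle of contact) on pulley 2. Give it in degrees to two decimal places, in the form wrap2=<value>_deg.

crossed belt: β = asin((r1+r2)/C) = asin(27/100) = 15.6643°
wrap1 = wrap2 = π + 2β = 211.3285°

wrap2=211.33_deg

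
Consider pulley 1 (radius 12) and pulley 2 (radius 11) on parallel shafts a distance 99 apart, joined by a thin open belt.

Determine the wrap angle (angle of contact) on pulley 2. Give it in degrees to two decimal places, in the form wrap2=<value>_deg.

open belt: β = asin((r2−r1)/C) = asin(-1/99) = -0.5788°
wrap1 = π − 2β = 181.1575°
wrap2 = π + 2β = 178.8425°

wrap2=178.84_deg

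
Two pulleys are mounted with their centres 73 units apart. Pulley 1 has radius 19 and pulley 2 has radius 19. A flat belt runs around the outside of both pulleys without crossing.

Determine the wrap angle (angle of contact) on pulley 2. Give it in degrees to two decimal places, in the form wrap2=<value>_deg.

open belt: β = asin((r2−r1)/C) = asin(0/73) = 0.0000°
wrap1 = π − 2β = 180.0000°
wrap2 = π + 2β = 180.0000°

wrap2=180.00_deg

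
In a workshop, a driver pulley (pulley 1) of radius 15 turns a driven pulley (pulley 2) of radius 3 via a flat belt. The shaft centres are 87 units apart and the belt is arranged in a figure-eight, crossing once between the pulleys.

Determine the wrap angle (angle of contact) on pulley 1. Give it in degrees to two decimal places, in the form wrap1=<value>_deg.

crossed belt: β = asin((r1+r2)/C) = asin(18/87) = 11.9405°
wrap1 = wrap2 = π + 2β = 203.8811°

wrap1=203.88_deg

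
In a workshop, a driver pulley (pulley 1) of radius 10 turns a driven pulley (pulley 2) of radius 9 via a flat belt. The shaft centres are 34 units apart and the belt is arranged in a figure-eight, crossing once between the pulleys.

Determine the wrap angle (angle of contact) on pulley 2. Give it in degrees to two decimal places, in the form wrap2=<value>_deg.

crossed belt: β = asin((r1+r2)/C) = asin(19/34) = 33.9745°
wrap1 = wrap2 = π + 2β = 247.9490°

wrap2=247.95_deg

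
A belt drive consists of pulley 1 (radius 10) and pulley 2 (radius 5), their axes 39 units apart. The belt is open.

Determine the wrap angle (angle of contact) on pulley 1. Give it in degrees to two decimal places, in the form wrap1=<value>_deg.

wrap1=194.73_deg

open belt: β = asin((r2−r1)/C) = asin(-5/39) = -7.3659°
wrap1 = π − 2β = 194.7318°
wrap2 = π + 2β = 165.2682°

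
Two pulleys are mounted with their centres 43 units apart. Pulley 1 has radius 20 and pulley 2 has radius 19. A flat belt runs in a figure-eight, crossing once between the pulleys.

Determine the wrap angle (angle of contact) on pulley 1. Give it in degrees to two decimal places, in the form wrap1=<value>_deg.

crossed belt: β = asin((r1+r2)/C) = asin(39/43) = 65.0908°
wrap1 = wrap2 = π + 2β = 310.1817°

wrap1=310.18_deg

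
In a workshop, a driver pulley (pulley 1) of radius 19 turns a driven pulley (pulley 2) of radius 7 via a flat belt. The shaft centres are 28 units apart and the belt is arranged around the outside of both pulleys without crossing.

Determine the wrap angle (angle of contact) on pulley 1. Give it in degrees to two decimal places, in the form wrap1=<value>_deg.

wrap1=230.75_deg

open belt: β = asin((r2−r1)/C) = asin(-12/28) = -25.3769°
wrap1 = π − 2β = 230.7539°
wrap2 = π + 2β = 129.2461°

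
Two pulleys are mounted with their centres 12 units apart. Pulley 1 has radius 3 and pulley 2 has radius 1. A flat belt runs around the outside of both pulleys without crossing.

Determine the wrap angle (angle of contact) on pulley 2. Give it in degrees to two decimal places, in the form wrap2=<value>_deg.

wrap2=160.81_deg

open belt: β = asin((r2−r1)/C) = asin(-2/12) = -9.5941°
wrap1 = π − 2β = 199.1881°
wrap2 = π + 2β = 160.8119°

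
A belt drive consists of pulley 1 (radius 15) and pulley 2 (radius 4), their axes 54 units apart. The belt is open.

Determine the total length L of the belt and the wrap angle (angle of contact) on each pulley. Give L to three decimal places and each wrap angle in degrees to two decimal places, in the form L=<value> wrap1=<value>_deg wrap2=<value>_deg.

L=169.939 wrap1=203.51_deg wrap2=156.49_deg

open belt: β = asin((r2−r1)/C) = asin(-11/54) = -11.7536°
wrap1 = π − 2β = 203.5073°
wrap2 = π + 2β = 156.4927°
tangent length = C·cosβ = 52.8678
L = r1·wrap1 + r2·wrap2 + 2·C·cosβ = 15·3.5519 + 4·2.7313 + 2·52.8678 = 169.9388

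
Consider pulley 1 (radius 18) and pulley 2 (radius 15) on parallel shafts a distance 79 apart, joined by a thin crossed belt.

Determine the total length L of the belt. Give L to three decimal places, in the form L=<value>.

L=275.669

crossed belt: β = asin((r1+r2)/C) = asin(33/79) = 24.6908°
wrap1 = wrap2 = π + 2β = 229.3816°
tangent length = C·cosβ = 71.7774
L = (r1+r2)·wrap + 2·C·cosβ = 33·4.0035 + 2·71.7774 = 275.6692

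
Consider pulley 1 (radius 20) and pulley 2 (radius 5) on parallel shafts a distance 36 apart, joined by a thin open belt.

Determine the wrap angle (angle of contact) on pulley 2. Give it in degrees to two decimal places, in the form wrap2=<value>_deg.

open belt: β = asin((r2−r1)/C) = asin(-15/36) = -24.6243°
wrap1 = π − 2β = 229.2486°
wrap2 = π + 2β = 130.7514°

wrap2=130.75_deg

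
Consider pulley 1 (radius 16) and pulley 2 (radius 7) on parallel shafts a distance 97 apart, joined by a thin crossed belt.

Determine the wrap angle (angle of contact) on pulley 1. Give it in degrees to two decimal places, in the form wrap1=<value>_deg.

crossed belt: β = asin((r1+r2)/C) = asin(23/97) = 13.7162°
wrap1 = wrap2 = π + 2β = 207.4325°

wrap1=207.43_deg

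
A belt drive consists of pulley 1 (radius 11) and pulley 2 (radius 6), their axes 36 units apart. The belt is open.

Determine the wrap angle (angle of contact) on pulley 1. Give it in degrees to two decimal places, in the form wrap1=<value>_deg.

wrap1=195.97_deg

open belt: β = asin((r2−r1)/C) = asin(-5/36) = -7.9836°
wrap1 = π − 2β = 195.9671°
wrap2 = π + 2β = 164.0329°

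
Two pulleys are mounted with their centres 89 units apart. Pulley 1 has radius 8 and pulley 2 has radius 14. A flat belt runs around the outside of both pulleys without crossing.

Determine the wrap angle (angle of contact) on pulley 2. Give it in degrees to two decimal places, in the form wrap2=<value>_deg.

open belt: β = asin((r2−r1)/C) = asin(6/89) = 3.8656°
wrap1 = π − 2β = 172.2689°
wrap2 = π + 2β = 187.7311°

wrap2=187.73_deg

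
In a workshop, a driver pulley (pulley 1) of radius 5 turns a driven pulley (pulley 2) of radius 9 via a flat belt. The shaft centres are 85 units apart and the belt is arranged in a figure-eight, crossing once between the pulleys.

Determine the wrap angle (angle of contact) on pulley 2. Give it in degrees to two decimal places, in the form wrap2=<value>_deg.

wrap2=198.96_deg

crossed belt: β = asin((r1+r2)/C) = asin(14/85) = 9.4801°
wrap1 = wrap2 = π + 2β = 198.9603°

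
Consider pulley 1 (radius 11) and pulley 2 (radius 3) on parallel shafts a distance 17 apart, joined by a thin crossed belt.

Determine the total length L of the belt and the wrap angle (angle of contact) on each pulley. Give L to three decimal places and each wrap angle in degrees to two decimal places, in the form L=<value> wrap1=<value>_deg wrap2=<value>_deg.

crossed belt: β = asin((r1+r2)/C) = asin(14/17) = 55.4397°
wrap1 = wrap2 = π + 2β = 290.8794°
tangent length = C·cosβ = 9.6437
L = (r1+r2)·wrap + 2·C·cosβ = 14·5.0768 + 2·9.6437 = 90.3625

L=90.363 wrap1=290.88_deg wrap2=290.88_deg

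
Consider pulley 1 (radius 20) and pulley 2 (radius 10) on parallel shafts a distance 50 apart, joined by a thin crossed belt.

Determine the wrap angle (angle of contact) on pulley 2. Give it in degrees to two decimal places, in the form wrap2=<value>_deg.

crossed belt: β = asin((r1+r2)/C) = asin(30/50) = 36.8699°
wrap1 = wrap2 = π + 2β = 253.7398°

wrap2=253.74_deg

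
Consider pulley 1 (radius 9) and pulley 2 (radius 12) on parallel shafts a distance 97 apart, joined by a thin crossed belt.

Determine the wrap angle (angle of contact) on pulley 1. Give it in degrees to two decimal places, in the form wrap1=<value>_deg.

crossed belt: β = asin((r1+r2)/C) = asin(21/97) = 12.5032°
wrap1 = wrap2 = π + 2β = 205.0065°

wrap1=205.01_deg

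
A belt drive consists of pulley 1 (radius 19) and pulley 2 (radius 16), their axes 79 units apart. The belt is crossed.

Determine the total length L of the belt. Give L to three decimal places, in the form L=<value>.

crossed belt: β = asin((r1+r2)/C) = asin(35/79) = 26.2979°
wrap1 = wrap2 = π + 2β = 232.5958°
tangent length = C·cosβ = 70.8237
L = (r1+r2)·wrap + 2·C·cosβ = 35·4.0596 + 2·70.8237 = 283.7321

L=283.732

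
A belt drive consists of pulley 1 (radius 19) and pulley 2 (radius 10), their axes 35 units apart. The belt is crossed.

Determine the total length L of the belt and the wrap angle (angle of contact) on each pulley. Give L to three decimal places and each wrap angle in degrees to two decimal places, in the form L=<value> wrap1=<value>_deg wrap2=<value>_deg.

L=186.938 wrap1=291.90_deg wrap2=291.90_deg

crossed belt: β = asin((r1+r2)/C) = asin(29/35) = 55.9523°
wrap1 = wrap2 = π + 2β = 291.9045°
tangent length = C·cosβ = 19.5959
L = (r1+r2)·wrap + 2·C·cosβ = 29·5.0947 + 2·19.5959 = 186.9380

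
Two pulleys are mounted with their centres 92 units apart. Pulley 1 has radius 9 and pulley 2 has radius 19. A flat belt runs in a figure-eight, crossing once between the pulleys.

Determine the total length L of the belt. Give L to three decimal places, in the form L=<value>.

crossed belt: β = asin((r1+r2)/C) = asin(28/92) = 17.7189°
wrap1 = wrap2 = π + 2β = 215.4379°
tangent length = C·cosβ = 87.6356
L = (r1+r2)·wrap + 2·C·cosβ = 28·3.7601 + 2·87.6356 = 280.5540

L=280.554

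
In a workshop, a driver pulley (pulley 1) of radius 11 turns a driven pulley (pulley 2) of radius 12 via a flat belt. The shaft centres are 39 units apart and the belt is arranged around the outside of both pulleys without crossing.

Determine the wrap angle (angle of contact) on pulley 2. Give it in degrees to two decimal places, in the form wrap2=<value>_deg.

open belt: β = asin((r2−r1)/C) = asin(1/39) = 1.4693°
wrap1 = π − 2β = 177.0614°
wrap2 = π + 2β = 182.9386°

wrap2=182.94_deg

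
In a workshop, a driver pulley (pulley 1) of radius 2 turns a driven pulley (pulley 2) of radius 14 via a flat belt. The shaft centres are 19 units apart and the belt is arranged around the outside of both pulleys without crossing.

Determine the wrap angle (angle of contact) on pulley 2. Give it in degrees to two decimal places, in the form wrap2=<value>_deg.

open belt: β = asin((r2−r1)/C) = asin(12/19) = 39.1667°
wrap1 = π − 2β = 101.6666°
wrap2 = π + 2β = 258.3334°

wrap2=258.33_deg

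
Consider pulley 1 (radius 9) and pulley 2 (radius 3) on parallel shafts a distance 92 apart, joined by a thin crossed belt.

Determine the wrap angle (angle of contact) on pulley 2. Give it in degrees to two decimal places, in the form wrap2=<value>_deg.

wrap2=194.99_deg

crossed belt: β = asin((r1+r2)/C) = asin(12/92) = 7.4947°
wrap1 = wrap2 = π + 2β = 194.9894°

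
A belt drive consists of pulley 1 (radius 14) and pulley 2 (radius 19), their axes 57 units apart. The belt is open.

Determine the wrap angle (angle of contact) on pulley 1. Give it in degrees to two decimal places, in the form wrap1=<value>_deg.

open belt: β = asin((r2−r1)/C) = asin(5/57) = 5.0324°
wrap1 = π − 2β = 169.9352°
wrap2 = π + 2β = 190.0648°

wrap1=169.94_deg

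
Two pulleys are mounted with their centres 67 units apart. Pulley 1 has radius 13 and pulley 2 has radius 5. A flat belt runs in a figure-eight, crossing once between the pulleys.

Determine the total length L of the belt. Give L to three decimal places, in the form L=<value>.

crossed belt: β = asin((r1+r2)/C) = asin(18/67) = 15.5843°
wrap1 = wrap2 = π + 2β = 211.1687°
tangent length = C·cosβ = 64.5368
L = (r1+r2)·wrap + 2·C·cosβ = 18·3.6856 + 2·64.5368 = 195.4142

L=195.414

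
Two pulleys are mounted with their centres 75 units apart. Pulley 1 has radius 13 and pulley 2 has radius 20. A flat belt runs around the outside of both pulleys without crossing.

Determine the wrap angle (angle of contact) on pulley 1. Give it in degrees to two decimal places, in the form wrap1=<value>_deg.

wrap1=169.29_deg

open belt: β = asin((r2−r1)/C) = asin(7/75) = 5.3554°
wrap1 = π − 2β = 169.2892°
wrap2 = π + 2β = 190.7108°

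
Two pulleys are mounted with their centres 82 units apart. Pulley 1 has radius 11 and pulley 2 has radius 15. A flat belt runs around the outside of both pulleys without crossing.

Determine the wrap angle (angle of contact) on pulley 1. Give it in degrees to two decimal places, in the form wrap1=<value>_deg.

wrap1=174.41_deg

open belt: β = asin((r2−r1)/C) = asin(4/82) = 2.7960°
wrap1 = π − 2β = 174.4079°
wrap2 = π + 2β = 185.5921°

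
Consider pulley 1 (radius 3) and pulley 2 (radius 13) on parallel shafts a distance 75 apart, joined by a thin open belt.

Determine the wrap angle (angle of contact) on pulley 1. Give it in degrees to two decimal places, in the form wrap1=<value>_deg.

open belt: β = asin((r2−r1)/C) = asin(10/75) = 7.6623°
wrap1 = π − 2β = 164.6755°
wrap2 = π + 2β = 195.3245°

wrap1=164.68_deg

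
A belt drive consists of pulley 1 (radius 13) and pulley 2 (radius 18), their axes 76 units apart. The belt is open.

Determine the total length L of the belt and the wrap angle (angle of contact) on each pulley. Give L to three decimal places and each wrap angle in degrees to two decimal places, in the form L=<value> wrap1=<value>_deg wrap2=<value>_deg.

L=249.718 wrap1=172.46_deg wrap2=187.54_deg

open belt: β = asin((r2−r1)/C) = asin(5/76) = 3.7722°
wrap1 = π − 2β = 172.4556°
wrap2 = π + 2β = 187.5444°
tangent length = C·cosβ = 75.8353
L = r1·wrap1 + r2·wrap2 + 2·C·cosβ = 13·3.0099 + 18·3.2733 + 2·75.8353 = 249.7184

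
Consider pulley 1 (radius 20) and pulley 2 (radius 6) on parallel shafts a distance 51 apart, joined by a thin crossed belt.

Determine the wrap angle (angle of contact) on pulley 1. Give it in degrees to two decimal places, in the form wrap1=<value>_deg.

crossed belt: β = asin((r1+r2)/C) = asin(26/51) = 30.6508°
wrap1 = wrap2 = π + 2β = 241.3015°

wrap1=241.30_deg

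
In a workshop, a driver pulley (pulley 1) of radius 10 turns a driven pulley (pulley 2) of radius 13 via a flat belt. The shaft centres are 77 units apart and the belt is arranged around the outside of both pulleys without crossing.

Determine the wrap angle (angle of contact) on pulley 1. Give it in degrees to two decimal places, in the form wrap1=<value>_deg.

open belt: β = asin((r2−r1)/C) = asin(3/77) = 2.2329°
wrap1 = π − 2β = 175.5343°
wrap2 = π + 2β = 184.4657°

wrap1=175.53_deg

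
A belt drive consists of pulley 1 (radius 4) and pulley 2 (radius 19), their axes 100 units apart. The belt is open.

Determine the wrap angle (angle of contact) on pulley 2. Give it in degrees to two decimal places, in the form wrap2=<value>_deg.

open belt: β = asin((r2−r1)/C) = asin(15/100) = 8.6269°
wrap1 = π − 2β = 162.7461°
wrap2 = π + 2β = 197.2539°

wrap2=197.25_deg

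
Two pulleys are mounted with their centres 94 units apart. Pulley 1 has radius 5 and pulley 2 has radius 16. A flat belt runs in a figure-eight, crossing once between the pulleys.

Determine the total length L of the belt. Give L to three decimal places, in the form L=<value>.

crossed belt: β = asin((r1+r2)/C) = asin(21/94) = 12.9091°
wrap1 = wrap2 = π + 2β = 205.8181°
tangent length = C·cosβ = 91.6242
L = (r1+r2)·wrap + 2·C·cosβ = 21·3.5922 + 2·91.6242 = 258.6847

L=258.685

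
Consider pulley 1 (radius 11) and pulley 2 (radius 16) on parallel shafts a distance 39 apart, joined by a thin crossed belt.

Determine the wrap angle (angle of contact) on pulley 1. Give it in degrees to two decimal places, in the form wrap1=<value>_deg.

wrap1=267.63_deg

crossed belt: β = asin((r1+r2)/C) = asin(27/39) = 43.8131°
wrap1 = wrap2 = π + 2β = 267.6261°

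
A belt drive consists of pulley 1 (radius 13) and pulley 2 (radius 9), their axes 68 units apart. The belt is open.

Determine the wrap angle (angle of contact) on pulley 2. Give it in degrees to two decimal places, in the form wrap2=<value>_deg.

wrap2=173.26_deg

open belt: β = asin((r2−r1)/C) = asin(-4/68) = -3.3723°
wrap1 = π − 2β = 186.7446°
wrap2 = π + 2β = 173.2554°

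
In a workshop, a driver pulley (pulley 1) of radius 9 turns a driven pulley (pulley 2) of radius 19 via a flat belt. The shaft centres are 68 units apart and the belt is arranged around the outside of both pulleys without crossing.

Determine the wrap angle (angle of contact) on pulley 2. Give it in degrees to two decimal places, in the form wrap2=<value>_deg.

wrap2=196.91_deg

open belt: β = asin((r2−r1)/C) = asin(10/68) = 8.4565°
wrap1 = π − 2β = 163.0870°
wrap2 = π + 2β = 196.9130°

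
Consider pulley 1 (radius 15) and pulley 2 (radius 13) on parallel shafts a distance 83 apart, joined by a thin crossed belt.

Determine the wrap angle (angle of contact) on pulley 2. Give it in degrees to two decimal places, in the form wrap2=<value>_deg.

wrap2=219.43_deg

crossed belt: β = asin((r1+r2)/C) = asin(28/83) = 19.7155°
wrap1 = wrap2 = π + 2β = 219.4309°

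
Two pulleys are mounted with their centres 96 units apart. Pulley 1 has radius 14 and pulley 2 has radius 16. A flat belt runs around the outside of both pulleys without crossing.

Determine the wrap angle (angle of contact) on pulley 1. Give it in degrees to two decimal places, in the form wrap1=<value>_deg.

wrap1=177.61_deg

open belt: β = asin((r2−r1)/C) = asin(2/96) = 1.1937°
wrap1 = π − 2β = 177.6125°
wrap2 = π + 2β = 182.3875°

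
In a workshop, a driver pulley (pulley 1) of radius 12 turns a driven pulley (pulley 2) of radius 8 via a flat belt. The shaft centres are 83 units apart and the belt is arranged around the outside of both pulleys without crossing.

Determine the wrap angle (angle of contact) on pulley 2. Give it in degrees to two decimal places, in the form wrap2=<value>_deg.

open belt: β = asin((r2−r1)/C) = asin(-4/83) = -2.7623°
wrap1 = π − 2β = 185.5246°
wrap2 = π + 2β = 174.4754°

wrap2=174.48_deg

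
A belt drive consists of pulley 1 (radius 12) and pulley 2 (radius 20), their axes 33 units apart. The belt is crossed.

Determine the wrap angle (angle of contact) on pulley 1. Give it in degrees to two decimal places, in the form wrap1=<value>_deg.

wrap1=331.72_deg

crossed belt: β = asin((r1+r2)/C) = asin(32/33) = 75.8589°
wrap1 = wrap2 = π + 2β = 331.7178°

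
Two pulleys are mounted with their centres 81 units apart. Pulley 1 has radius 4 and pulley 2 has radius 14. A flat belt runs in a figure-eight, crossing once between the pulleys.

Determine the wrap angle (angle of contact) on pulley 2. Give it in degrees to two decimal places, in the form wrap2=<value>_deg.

crossed belt: β = asin((r1+r2)/C) = asin(18/81) = 12.8396°
wrap1 = wrap2 = π + 2β = 205.6792°

wrap2=205.68_deg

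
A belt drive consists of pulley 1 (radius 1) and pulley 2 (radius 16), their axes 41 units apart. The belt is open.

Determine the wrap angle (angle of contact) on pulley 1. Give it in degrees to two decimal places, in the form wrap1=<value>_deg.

open belt: β = asin((r2−r1)/C) = asin(15/41) = 21.4601°
wrap1 = π − 2β = 137.0797°
wrap2 = π + 2β = 222.9203°

wrap1=137.08_deg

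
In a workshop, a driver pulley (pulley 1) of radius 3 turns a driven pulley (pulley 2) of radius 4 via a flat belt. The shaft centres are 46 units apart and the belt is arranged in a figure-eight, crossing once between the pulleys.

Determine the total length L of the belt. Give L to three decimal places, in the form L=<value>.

L=115.058

crossed belt: β = asin((r1+r2)/C) = asin(7/46) = 8.7529°
wrap1 = wrap2 = π + 2β = 197.5059°
tangent length = C·cosβ = 45.4643
L = (r1+r2)·wrap + 2·C·cosβ = 7·3.4471 + 2·45.4643 = 115.0584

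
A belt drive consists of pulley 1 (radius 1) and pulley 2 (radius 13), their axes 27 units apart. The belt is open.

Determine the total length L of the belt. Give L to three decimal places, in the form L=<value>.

open belt: β = asin((r2−r1)/C) = asin(12/27) = 26.3878°
wrap1 = π − 2β = 127.2244°
wrap2 = π + 2β = 232.7756°
tangent length = C·cosβ = 24.1868
L = r1·wrap1 + r2·wrap2 + 2·C·cosβ = 1·2.2205 + 13·4.0627 + 2·24.1868 = 103.4091

L=103.409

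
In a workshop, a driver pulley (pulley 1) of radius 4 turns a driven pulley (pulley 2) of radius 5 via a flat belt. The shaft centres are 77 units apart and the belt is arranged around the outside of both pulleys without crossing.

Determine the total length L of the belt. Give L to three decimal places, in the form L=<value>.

L=182.287

open belt: β = asin((r2−r1)/C) = asin(1/77) = 0.7441°
wrap1 = π − 2β = 178.5118°
wrap2 = π + 2β = 181.4882°
tangent length = C·cosβ = 76.9935
L = r1·wrap1 + r2·wrap2 + 2·C·cosβ = 4·3.1156 + 5·3.1676 + 2·76.9935 = 182.2873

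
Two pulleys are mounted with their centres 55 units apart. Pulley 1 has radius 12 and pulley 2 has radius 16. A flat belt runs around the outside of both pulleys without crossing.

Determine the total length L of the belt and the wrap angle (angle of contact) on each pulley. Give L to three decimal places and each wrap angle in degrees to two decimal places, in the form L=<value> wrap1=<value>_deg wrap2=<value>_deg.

L=198.256 wrap1=171.66_deg wrap2=188.34_deg

open belt: β = asin((r2−r1)/C) = asin(4/55) = 4.1706°
wrap1 = π − 2β = 171.6587°
wrap2 = π + 2β = 188.3413°
tangent length = C·cosβ = 54.8544
L = r1·wrap1 + r2·wrap2 + 2·C·cosβ = 12·2.9960 + 16·3.2872 + 2·54.8544 = 198.2556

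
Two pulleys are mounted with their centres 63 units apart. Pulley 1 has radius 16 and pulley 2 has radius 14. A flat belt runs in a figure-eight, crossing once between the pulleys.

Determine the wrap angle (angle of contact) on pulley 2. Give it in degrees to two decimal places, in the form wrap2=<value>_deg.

wrap2=236.87_deg

crossed belt: β = asin((r1+r2)/C) = asin(30/63) = 28.4369°
wrap1 = wrap2 = π + 2β = 236.8738°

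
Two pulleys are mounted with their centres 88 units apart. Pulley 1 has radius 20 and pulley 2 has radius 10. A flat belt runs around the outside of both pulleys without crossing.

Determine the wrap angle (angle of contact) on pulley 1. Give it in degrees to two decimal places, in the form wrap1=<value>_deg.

wrap1=193.05_deg

open belt: β = asin((r2−r1)/C) = asin(-10/88) = -6.5250°
wrap1 = π − 2β = 193.0500°
wrap2 = π + 2β = 166.9500°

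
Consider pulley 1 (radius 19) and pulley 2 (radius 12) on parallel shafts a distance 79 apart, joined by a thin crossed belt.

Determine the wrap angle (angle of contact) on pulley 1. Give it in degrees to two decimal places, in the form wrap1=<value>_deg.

crossed belt: β = asin((r1+r2)/C) = asin(31/79) = 23.1042°
wrap1 = wrap2 = π + 2β = 226.2085°

wrap1=226.21_deg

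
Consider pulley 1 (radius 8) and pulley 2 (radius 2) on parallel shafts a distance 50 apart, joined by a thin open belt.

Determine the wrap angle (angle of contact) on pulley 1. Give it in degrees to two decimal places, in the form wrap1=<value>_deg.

open belt: β = asin((r2−r1)/C) = asin(-6/50) = -6.8921°
wrap1 = π − 2β = 193.7842°
wrap2 = π + 2β = 166.2158°

wrap1=193.78_deg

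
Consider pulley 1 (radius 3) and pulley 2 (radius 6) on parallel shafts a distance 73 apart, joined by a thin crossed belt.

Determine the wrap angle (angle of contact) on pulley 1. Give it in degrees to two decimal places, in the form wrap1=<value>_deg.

crossed belt: β = asin((r1+r2)/C) = asin(9/73) = 7.0819°
wrap1 = wrap2 = π + 2β = 194.1638°

wrap1=194.16_deg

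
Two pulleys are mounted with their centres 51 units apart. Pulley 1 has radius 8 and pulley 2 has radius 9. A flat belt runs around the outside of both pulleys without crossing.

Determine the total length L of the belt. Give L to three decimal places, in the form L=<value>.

open belt: β = asin((r2−r1)/C) = asin(1/51) = 1.1235°
wrap1 = π − 2β = 177.7530°
wrap2 = π + 2β = 182.2470°
tangent length = C·cosβ = 50.9902
L = r1·wrap1 + r2·wrap2 + 2·C·cosβ = 8·3.1024 + 9·3.1808 + 2·50.9902 = 155.4267

L=155.427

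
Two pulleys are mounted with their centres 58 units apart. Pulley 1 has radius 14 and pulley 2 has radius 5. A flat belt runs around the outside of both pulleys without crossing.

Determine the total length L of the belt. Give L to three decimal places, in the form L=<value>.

L=177.090

open belt: β = asin((r2−r1)/C) = asin(-9/58) = -8.9268°
wrap1 = π − 2β = 197.8536°
wrap2 = π + 2β = 162.1464°
tangent length = C·cosβ = 57.2975
L = r1·wrap1 + r2·wrap2 + 2·C·cosβ = 14·3.4532 + 5·2.8300 + 2·57.2975 = 177.0896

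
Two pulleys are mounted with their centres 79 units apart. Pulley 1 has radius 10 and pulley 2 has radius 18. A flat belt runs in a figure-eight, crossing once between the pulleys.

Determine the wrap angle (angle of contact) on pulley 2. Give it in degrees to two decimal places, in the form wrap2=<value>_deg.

wrap2=221.52_deg

crossed belt: β = asin((r1+r2)/C) = asin(28/79) = 20.7585°
wrap1 = wrap2 = π + 2β = 221.5171°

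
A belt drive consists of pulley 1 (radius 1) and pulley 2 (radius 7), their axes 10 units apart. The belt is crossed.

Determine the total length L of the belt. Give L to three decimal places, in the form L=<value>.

crossed belt: β = asin((r1+r2)/C) = asin(8/10) = 53.1301°
wrap1 = wrap2 = π + 2β = 286.2602°
tangent length = C·cosβ = 6.0000
L = (r1+r2)·wrap + 2·C·cosβ = 8·4.9962 + 2·6.0000 = 51.9695

L=51.969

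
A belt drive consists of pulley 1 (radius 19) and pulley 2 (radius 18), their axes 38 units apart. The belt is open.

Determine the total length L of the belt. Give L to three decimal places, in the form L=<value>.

L=192.265

open belt: β = asin((r2−r1)/C) = asin(-1/38) = -1.5080°
wrap1 = π − 2β = 183.0159°
wrap2 = π + 2β = 176.9841°
tangent length = C·cosβ = 37.9868
L = r1·wrap1 + r2·wrap2 + 2·C·cosβ = 19·3.1942 + 18·3.0890 + 2·37.9868 = 192.2652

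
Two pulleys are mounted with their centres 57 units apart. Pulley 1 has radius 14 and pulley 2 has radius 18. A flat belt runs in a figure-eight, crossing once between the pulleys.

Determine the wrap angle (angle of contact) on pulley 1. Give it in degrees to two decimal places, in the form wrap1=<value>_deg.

wrap1=248.31_deg

crossed belt: β = asin((r1+r2)/C) = asin(32/57) = 34.1529°
wrap1 = wrap2 = π + 2β = 248.3058°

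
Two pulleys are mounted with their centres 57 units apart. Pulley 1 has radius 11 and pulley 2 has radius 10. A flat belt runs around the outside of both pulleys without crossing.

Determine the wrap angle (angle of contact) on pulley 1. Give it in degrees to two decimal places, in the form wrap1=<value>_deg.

open belt: β = asin((r2−r1)/C) = asin(-1/57) = -1.0052°
wrap1 = π − 2β = 182.0105°
wrap2 = π + 2β = 177.9895°

wrap1=182.01_deg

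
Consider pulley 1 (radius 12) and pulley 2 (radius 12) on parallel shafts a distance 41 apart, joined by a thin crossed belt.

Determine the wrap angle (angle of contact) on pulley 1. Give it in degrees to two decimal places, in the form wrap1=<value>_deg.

crossed belt: β = asin((r1+r2)/C) = asin(24/41) = 35.8288°
wrap1 = wrap2 = π + 2β = 251.6577°

wrap1=251.66_deg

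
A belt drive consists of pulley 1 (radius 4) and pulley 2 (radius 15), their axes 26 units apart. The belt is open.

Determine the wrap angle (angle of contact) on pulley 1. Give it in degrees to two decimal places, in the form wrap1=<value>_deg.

open belt: β = asin((r2−r1)/C) = asin(11/26) = 25.0290°
wrap1 = π − 2β = 129.9420°
wrap2 = π + 2β = 230.0580°

wrap1=129.94_deg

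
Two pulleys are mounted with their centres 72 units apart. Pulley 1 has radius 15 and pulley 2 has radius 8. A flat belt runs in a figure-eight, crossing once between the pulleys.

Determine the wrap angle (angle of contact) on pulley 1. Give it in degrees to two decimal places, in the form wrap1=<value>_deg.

crossed belt: β = asin((r1+r2)/C) = asin(23/72) = 18.6293°
wrap1 = wrap2 = π + 2β = 217.2587°

wrap1=217.26_deg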